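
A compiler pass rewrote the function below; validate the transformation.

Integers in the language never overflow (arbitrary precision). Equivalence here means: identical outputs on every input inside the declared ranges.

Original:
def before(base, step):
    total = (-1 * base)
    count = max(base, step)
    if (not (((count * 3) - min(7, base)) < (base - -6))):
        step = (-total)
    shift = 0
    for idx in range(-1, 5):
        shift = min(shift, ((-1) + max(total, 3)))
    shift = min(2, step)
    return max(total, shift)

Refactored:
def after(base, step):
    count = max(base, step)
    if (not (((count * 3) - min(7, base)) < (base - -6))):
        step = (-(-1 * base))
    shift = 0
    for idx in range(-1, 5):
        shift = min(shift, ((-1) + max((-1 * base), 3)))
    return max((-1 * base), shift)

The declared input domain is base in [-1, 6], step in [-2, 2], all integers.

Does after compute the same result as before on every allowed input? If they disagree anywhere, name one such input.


Try base=0, step=1.
before: total becomes 0; next count becomes 1; next (not (((count * 3) - min(7, base)) < (base - -6))) evaluates to false; next shift becomes 0; next at idx=-1:; next shift becomes 0; next at idx=0:; next shift becomes 0; next at idx=1:; next shift becomes 0; next at idx=2:; next shift becomes 0; next at idx=3:; next shift becomes 0; next at idx=4:; next shift becomes 0; next shift becomes 1; next final value 1
after: count becomes 1; next (not (((count * 3) - min(7, base)) < (base - -6))) evaluates to false; next shift becomes 0; next at idx=-1:; next shift becomes 0; next at idx=0:; next shift becomes 0; next at idx=1:; next shift becomes 0; next at idx=2:; next shift becomes 0; next at idx=3:; next shift becomes 0; next at idx=4:; next shift becomes 0; next final value 0
1 vs 0 — the two versions disagree here.
verdict: not equivalent; witness: base=0, step=1


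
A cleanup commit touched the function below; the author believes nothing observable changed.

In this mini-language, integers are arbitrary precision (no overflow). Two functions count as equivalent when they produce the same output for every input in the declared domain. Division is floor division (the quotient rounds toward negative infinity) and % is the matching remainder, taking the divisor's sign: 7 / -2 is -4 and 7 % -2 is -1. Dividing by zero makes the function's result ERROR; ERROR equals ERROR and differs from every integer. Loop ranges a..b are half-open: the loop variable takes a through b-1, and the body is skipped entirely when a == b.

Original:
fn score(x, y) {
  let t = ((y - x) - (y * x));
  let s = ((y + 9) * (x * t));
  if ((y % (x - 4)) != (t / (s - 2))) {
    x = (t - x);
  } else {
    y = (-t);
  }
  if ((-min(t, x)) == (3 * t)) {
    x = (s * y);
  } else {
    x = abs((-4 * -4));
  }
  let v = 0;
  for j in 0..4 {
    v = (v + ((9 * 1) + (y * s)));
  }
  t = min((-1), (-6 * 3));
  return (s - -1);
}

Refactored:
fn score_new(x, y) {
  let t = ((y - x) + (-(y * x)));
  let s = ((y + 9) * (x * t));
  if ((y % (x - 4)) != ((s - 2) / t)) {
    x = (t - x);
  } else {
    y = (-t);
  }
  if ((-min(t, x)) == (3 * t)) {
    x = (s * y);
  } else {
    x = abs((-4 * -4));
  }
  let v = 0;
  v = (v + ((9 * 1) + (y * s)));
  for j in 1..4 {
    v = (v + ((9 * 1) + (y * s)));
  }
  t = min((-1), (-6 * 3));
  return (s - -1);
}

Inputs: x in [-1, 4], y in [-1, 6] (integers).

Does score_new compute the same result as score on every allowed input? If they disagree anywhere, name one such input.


There is a counterexample at x=0, y=0: 1 on one side, ERROR on the other.
score: t becomes 0; next s becomes 0; next ((y % (x - 4)) != (t / (s - 2))) evaluates to false; next y becomes 0; next ((-min(t, x)) == (3 * t)) evaluates to true; next x becomes 0; next v becomes 0; next at j=0:; next v becomes 9; next at j=1:; next v becomes 18; next at j=2:; next v becomes 27; next at j=3:; next v becomes 36; next t becomes -18; next final value 1
score_new: t becomes 0; next s becomes 0; next hits division by zero so the output is ERROR
verdict: not equivalent; witness: x=0, y=0


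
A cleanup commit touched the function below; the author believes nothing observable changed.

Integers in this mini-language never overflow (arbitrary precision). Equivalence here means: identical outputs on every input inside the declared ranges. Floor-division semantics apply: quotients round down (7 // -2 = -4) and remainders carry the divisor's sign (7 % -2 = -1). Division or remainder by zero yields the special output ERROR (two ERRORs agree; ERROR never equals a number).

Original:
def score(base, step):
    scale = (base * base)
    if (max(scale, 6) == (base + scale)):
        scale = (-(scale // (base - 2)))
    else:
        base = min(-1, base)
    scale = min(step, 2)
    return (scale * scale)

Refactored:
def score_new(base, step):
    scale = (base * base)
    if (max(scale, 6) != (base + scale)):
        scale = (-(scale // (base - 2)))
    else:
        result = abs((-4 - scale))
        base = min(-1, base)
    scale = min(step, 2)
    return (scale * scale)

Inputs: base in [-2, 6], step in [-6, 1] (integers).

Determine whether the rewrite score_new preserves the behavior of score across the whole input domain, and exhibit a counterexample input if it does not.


There is a counterexample at base=2, step=-6: ERROR on one side, 36 on the other.
score: scale = 4; (max(scale, 6) == (base + scale)) -> true; division by zero -> ERROR
score_new: scale = 4; (max(scale, 6) != (base + scale)) -> false; result = 8; base = -1; scale = -6; return 36
verdict: not equivalent; witness: base=2, step=-6


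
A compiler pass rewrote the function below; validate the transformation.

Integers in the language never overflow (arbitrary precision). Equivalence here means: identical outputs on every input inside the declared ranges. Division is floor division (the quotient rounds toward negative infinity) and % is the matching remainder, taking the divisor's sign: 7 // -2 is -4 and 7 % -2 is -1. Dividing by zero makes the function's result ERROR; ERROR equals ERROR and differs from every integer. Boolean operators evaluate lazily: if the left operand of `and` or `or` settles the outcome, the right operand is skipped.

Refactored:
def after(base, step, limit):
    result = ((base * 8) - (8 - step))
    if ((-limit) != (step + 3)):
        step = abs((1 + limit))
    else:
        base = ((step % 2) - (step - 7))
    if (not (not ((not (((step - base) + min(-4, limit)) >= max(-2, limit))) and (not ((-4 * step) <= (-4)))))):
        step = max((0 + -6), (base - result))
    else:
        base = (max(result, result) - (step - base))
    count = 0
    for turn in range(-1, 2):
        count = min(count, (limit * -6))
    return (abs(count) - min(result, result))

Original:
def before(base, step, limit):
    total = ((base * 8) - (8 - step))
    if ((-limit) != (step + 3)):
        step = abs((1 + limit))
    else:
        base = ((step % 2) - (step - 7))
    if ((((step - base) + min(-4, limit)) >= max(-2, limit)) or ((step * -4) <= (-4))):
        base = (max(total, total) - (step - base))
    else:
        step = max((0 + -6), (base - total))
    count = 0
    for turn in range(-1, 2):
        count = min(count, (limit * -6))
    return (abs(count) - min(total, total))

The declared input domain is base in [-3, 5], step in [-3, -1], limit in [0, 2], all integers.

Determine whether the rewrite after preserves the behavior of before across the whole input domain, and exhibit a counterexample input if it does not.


Changes here: local variable names differ; and boolean connective usage differs; the full 81-point sweep finds no disagreement.
verdict: equivalent


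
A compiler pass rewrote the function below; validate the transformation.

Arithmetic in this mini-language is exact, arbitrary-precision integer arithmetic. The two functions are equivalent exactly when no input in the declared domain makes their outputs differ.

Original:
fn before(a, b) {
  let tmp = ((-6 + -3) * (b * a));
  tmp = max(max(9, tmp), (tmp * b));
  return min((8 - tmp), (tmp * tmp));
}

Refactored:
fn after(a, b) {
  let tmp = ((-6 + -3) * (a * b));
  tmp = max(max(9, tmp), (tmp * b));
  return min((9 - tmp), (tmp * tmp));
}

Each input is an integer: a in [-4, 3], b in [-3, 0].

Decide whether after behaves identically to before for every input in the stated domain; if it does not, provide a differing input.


Try a=-4, b=-3.
before: tmp=-108, then tmp=324, then returns -316
after: tmp=-108, then tmp=324, then returns -315
-316 != -315, so the rewrite changes behavior.
verdict: not equivalent; witness: a=-4, b=-3


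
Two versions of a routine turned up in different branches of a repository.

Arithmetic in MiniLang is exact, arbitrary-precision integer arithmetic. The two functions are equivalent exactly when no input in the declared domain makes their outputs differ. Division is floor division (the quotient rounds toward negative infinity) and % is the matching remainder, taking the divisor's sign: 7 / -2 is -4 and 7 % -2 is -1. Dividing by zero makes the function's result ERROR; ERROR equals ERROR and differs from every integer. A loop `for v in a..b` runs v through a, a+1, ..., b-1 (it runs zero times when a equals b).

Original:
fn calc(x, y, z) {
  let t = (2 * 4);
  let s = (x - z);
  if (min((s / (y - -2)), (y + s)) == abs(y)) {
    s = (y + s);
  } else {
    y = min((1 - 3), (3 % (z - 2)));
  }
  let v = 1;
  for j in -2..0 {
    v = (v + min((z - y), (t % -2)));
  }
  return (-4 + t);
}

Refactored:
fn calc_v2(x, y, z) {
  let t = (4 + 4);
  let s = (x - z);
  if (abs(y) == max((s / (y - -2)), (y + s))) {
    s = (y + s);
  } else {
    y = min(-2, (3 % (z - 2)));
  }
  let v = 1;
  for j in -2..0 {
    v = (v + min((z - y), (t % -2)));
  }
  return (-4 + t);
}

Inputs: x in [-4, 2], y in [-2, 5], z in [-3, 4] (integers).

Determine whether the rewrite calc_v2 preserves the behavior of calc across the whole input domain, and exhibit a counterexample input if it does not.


Input x=2, y=1, z=2: ERROR from calc versus 4 from calc_v2.
verdict: not equivalent; witness: x=2, y=1, z=2


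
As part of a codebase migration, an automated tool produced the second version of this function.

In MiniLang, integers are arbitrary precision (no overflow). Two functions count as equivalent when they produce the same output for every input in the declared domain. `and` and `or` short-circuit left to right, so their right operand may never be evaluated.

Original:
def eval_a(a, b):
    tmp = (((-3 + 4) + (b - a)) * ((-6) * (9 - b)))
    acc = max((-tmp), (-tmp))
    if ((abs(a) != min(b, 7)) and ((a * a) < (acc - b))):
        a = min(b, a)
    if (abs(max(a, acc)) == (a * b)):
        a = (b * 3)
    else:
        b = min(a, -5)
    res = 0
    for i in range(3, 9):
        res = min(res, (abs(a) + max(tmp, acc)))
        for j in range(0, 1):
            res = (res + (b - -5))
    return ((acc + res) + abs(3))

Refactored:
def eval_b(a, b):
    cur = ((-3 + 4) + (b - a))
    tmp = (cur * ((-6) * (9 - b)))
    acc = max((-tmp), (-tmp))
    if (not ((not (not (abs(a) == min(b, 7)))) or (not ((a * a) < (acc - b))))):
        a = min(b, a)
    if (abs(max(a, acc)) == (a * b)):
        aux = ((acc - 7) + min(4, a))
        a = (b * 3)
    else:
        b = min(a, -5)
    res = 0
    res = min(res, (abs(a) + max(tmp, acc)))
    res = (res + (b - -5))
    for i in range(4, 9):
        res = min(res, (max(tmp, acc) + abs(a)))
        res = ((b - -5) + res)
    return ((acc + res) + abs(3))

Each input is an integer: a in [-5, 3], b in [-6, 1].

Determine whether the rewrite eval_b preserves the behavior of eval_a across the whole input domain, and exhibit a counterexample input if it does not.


Although min/max/abs usage differs; loop structure differs; local variable names differ; constant usage differs; comparison usage differs; boolean connective usage differs; statement counts differ; arithmetic usage differs, 72/72 inputs agree.
verdict: equivalent


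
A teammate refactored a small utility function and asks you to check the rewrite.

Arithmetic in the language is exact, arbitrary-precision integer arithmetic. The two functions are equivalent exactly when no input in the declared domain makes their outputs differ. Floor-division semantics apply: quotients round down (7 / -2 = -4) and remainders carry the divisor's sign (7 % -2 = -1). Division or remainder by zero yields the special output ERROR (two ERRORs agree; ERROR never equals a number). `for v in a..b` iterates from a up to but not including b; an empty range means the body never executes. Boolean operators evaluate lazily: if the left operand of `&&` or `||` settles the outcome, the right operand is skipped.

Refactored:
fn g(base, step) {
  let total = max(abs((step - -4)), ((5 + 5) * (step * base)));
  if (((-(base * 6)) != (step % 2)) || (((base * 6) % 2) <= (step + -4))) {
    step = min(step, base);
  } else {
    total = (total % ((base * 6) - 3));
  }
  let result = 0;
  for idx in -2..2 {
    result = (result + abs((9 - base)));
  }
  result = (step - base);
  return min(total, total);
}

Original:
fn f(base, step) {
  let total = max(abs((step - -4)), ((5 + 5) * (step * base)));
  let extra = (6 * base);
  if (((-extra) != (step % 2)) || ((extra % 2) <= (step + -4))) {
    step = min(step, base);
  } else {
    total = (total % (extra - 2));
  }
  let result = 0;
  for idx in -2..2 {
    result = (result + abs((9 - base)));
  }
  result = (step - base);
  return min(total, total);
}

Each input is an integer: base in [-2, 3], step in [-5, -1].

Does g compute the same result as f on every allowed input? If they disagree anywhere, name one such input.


Run the pair on base=0, step=-2.
f: total=2, then extra=0, then (((-extra) != (step % 2)) || ((extra % 2) <= (step + -4))) is false, then total=0, then result=0, then (idx=-2), then result=9, then (idx=-1), then result=18, then (idx=0), then result=27, then (idx=1), then result=36, then result=-2, then returns 0
g: total=2, then (((-(base * 6)) != (step % 2)) || (((base * 6) % 2) <= (step + -4))) is false, then total=-1, then result=0, then (idx=-2), then result=9, then (idx=-1), then result=18, then (idx=0), then result=27, then (idx=1), then result=36, then result=-2, then returns -1
0 against -1: the behavior changed.
verdict: not equivalent; witness: base=0, step=-2


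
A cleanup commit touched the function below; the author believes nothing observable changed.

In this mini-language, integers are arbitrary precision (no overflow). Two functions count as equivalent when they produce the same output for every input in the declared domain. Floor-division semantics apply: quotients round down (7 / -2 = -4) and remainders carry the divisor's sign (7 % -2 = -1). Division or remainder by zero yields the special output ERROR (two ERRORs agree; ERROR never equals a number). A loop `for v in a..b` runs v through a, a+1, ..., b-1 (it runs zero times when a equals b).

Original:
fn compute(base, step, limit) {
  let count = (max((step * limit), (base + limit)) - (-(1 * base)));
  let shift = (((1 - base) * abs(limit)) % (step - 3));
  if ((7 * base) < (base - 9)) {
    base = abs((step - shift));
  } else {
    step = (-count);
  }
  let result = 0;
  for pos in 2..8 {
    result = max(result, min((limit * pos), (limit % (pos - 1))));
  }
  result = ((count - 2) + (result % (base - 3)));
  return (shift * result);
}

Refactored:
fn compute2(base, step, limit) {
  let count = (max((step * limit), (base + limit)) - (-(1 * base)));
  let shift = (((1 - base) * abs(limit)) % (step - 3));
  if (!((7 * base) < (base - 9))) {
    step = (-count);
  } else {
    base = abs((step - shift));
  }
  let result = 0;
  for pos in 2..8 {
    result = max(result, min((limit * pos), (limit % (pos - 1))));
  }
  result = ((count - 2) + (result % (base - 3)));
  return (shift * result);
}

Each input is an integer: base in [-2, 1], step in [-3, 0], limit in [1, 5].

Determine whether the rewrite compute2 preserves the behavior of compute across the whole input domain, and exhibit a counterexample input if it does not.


Although boolean connective usage differs, 80/80 inputs agree.
verdict: equivalent


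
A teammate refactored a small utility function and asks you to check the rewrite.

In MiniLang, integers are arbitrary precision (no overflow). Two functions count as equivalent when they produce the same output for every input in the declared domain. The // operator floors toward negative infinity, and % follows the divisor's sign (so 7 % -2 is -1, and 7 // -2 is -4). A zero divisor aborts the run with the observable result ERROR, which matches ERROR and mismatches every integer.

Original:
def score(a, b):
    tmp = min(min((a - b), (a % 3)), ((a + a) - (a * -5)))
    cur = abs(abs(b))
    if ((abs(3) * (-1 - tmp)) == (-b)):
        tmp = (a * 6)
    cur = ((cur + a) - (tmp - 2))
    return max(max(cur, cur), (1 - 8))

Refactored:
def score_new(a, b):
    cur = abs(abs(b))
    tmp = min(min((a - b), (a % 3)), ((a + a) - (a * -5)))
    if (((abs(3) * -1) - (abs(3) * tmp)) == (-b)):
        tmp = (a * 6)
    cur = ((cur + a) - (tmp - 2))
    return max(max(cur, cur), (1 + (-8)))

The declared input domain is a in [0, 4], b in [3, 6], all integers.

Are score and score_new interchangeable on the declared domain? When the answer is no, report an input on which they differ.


Side by side, the visible changes include: arithmetic usage differs; also constant usage differs; also min/max/abs usage differs.
Spot check at a=1, b=3 — score: tmp := -2 | cur := 3 | ((abs(3) * (-1 - tmp)) == (-b)): false | cur := 8 | result 8. score_new: cur := 3 | tmp := -2 | (((abs(3) * -1) - (abs(3) * tmp)) == (-b)): false | cur := 8 | result 8. Both give 8.
Checked all 20 inputs in the declared domain: the outputs agree on every one.
verdict: equivalent


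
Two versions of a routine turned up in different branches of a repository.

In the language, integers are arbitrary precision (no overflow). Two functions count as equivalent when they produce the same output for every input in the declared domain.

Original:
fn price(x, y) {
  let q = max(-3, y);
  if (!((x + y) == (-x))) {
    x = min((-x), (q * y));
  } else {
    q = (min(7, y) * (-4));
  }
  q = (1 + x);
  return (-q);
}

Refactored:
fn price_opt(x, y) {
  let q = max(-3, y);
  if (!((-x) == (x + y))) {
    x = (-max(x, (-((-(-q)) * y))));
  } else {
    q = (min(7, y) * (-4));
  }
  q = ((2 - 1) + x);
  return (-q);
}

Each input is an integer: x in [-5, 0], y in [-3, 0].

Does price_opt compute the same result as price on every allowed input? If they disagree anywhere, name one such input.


The two versions differ — the changes include min/max/abs usage differs, constant usage differs, arithmetic usage differs.
Tracing x=-3, y=-3: price: q := -3 | (!((x + y) == (-x))): true | x := 3 | q := 4 | result -4 | price_opt: q := -3 | (!((-x) == (x + y))): true | x := 3 | q := 4 | result -4 — matching result -4.
Checked all 24 inputs in the declared domain: the outputs agree on every one.
verdict: equivalent


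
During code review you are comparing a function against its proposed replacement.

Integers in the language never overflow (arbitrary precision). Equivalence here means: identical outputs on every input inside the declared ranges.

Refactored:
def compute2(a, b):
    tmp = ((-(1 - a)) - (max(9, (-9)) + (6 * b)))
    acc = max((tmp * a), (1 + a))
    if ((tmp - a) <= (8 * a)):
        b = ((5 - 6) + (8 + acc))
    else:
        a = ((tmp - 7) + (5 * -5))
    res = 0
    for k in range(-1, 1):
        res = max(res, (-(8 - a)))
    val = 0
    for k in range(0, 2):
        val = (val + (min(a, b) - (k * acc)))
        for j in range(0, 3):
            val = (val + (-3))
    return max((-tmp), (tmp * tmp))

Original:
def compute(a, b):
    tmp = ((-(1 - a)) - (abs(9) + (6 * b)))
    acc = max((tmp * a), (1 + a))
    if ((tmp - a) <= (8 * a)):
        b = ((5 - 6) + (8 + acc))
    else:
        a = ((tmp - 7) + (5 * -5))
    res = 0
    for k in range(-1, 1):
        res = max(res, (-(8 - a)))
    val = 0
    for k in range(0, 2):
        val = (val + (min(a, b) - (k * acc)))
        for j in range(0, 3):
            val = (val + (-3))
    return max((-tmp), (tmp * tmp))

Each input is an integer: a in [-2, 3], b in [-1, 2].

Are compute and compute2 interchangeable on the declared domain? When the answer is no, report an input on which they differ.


Equivalent — the differences include min/max/abs usage differs; constant usage differs, yet no declared input distinguishes the two.
Spot check at a=-2, b=1 — compute: tmp := -18 | acc := 36 | ((tmp - a) <= (8 * a)): true | b := 43 | res := 0 | iter k=-1: | res := 0 | iter k=0: | res := 0 | val := 0 | iter k=0: | val := -2 | iter j=0: | val := -5 | iter j=1: | val := -8 | iter j=2: | val := -11 | iter k=1: | val := -49 | iter j=0: | val := -52 | iter j=1: | val := -55 | iter j=2: | val := -58 | result 324. compute2: tmp := -18 | acc := 36 | ((tmp - a) <= (8 * a)): true | b := 43 | res := 0 | iter k=-1: | res := 0 | iter k=0: | res := 0 | val := 0 | iter k=0: | val := -2 | iter j=0: | val := -5 | iter j=1: | val := -8 | iter j=2: | val := -11 | iter k=1: | val := -49 | iter j=0: | val := -52 | iter j=1: | val := -55 | iter j=2: | val := -58 | result 324. Both give 324.
Checked all 24 inputs in the declared domain: the outputs agree on every one.
verdict: equivalent


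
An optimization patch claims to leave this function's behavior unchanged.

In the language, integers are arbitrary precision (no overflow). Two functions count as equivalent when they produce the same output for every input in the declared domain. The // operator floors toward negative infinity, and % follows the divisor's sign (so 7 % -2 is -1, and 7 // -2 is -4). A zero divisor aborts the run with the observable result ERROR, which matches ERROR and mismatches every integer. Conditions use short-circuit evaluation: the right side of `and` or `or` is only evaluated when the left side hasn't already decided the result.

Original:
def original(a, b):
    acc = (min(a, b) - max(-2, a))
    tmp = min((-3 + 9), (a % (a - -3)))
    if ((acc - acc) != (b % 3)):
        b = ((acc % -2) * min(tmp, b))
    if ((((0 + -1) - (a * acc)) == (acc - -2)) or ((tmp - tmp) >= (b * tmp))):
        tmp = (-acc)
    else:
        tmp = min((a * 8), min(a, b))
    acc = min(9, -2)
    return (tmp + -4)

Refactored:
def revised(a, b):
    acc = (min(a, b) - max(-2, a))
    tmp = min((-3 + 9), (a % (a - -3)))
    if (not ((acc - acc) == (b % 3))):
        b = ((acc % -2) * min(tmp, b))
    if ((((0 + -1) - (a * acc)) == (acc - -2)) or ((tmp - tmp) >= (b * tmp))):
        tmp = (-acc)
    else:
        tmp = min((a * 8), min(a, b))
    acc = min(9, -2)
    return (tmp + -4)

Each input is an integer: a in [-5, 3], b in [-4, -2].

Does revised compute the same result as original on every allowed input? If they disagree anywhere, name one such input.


The two are interchangeable: comparison usage differs, plus boolean connective usage differs, and every declared input agrees.
As a probe, take a=-3, b=-3: original runs acc := -1 | divide-by-zero, output ERROR; revised runs acc := -1 | divide-by-zero, output ERROR; both end at ERROR.
Across all 27 domain points the two functions coincide.
verdict: equivalent


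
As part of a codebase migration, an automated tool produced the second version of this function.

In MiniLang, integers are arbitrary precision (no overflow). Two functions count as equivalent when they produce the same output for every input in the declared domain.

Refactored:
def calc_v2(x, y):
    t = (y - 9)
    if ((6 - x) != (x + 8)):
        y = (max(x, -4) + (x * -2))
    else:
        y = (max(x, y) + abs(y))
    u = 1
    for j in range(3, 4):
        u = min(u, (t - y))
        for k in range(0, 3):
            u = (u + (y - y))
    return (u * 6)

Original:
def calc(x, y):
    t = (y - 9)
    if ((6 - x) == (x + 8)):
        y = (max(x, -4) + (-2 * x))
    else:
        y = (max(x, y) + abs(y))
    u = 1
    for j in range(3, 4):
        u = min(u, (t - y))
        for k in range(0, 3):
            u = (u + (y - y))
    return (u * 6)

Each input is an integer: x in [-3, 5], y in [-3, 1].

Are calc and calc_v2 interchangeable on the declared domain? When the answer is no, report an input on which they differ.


At x=-3, y=-3: calc gives -72, calc_v2 gives -90.
verdict: not equivalent; witness: x=-3, y=-3


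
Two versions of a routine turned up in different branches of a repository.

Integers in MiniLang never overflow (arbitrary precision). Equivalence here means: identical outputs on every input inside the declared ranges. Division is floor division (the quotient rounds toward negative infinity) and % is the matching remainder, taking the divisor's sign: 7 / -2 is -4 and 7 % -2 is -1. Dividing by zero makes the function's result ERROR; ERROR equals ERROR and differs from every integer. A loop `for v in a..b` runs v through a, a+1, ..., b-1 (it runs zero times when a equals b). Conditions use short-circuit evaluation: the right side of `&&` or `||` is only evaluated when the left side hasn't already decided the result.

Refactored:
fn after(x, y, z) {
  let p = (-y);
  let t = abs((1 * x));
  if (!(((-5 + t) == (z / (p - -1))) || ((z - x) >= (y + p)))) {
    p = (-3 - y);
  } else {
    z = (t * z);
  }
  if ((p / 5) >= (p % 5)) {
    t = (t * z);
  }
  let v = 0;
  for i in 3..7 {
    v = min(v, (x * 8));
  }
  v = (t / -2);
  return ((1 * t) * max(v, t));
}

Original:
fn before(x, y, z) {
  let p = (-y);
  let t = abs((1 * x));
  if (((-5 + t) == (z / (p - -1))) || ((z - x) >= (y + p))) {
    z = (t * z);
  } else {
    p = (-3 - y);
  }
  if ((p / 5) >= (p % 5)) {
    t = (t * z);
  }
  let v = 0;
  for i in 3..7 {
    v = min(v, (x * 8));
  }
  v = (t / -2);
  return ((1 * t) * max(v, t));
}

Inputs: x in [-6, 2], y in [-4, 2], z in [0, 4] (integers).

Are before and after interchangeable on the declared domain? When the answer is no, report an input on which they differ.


The two versions differ — the changes include boolean connective usage differs.
One worked example (x=-1, y=-2, z=1) — before: p := 2 | t := 1 | (((-5 + t) == (z / (p - -1))) || ((z - x) >= (y + p))): true | z := 1 | ((p / 5) >= (p % 5)): false | v := 0 | iter i=3: | v := -8 | iter i=4: | v := -8 | iter i=5: | v := -8 | iter i=6: | v := -8 | v := -1 | result 1; after: p := 2 | t := 1 | (!(((-5 + t) == (z / (p - -1))) || ((z - x) >= (y + p)))): false | z := 1 | ((p / 5) >= (p % 5)): false | v := 0 | iter i=3: | v := -8 | iter i=4: | v := -8 | iter i=5: | v := -8 | iter i=6: | v := -8 | v := -1 | result 1; agreement on 1.
Every one of the 315 inputs gives matching results.
verdict: equivalent


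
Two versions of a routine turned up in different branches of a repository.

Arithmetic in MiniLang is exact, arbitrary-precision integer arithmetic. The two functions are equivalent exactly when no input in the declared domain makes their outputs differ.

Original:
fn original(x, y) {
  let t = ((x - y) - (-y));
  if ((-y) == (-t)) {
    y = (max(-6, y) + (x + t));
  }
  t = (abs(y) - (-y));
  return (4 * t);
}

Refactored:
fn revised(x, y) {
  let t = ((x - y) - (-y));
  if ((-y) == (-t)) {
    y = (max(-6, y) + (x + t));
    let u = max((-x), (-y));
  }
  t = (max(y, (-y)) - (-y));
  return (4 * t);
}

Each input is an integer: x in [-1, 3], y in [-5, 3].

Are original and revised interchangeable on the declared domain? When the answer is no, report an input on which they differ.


Although statement counts differ, plus min/max/abs usage differs, plus local variable names differ, 45/45 inputs agree.
verdict: equivalent


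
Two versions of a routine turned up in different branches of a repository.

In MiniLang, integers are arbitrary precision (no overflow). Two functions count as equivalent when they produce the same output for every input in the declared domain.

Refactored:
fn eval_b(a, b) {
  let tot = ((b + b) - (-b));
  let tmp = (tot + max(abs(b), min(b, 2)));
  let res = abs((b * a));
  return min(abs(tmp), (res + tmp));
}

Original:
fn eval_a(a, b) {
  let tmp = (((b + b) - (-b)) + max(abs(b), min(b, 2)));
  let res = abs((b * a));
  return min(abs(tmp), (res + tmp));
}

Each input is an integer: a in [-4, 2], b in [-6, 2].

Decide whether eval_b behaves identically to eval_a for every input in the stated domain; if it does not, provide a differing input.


Behavior is preserved: although statement counts differ, and local variable names differ, the outputs never diverge.
Spot check at a=-3, b=-4 — eval_a: tmp := -8 | res := 12 | result 4. eval_b: tot := -12 | tmp := -8 | res := 12 | result 4. Both give 4.
An exhaustive pass over the 63 declared inputs shows identical outputs.
verdict: equivalent


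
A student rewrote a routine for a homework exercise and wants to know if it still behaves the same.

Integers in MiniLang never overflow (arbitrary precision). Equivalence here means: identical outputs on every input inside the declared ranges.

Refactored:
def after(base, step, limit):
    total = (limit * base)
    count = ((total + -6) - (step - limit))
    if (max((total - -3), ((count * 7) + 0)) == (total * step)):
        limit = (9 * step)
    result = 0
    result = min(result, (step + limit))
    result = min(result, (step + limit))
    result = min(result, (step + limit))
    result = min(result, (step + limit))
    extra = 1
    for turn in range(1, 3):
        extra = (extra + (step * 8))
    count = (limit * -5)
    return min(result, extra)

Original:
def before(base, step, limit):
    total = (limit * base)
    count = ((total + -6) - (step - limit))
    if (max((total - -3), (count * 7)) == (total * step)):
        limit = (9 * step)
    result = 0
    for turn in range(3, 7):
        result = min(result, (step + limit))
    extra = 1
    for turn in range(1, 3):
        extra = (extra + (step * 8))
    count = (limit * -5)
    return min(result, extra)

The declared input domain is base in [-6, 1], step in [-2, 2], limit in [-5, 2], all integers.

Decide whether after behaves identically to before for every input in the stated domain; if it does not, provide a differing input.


The two are interchangeable: constant usage differs, plus statement counts differ, plus min/max/abs usage differs, plus loop structure differs, plus arithmetic usage differs, and every declared input agrees.
As a probe, take base=-1, step=0, limit=-4: before runs total=4, then count=-6, then (max((total - -3), (count * 7)) == (total * step)) is false, then result=0, then (turn=3), then result=-4, then (turn=4), then result=-4, then (turn=5), then result=-4, then (turn=6), then result=-4, then extra=1, then (turn=1), then extra=1, then (turn=2), then extra=1, then count=20, then returns -4; after runs total=4, then count=-6, then (max((total - -3), ((count * 7) + 0)) == (total * step)) is false, then result=0, then result=-4, then result=-4, then result=-4, then result=-4, then extra=1, then (turn=1), then extra=1, then (turn=2), then extra=1, then count=20, then returns -4; both end at -4.
Sweeping the whole domain (320 inputs) finds no disagreement.
verdict: equivalent


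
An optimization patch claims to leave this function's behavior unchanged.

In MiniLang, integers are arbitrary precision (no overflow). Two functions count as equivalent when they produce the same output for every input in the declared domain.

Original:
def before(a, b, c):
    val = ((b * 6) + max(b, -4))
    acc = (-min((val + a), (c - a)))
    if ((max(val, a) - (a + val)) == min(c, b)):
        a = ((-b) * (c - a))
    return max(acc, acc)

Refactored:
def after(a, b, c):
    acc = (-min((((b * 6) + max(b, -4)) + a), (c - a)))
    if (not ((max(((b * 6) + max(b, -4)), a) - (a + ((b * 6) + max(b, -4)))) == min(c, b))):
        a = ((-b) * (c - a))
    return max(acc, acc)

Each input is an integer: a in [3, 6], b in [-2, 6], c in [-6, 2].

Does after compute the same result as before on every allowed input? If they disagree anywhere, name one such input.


There is a behavioral-looking edit here, yet the outcome never shifts on this domain.
As a probe, take a=5, b=-2, c=2: before runs val becomes -14; next acc becomes 9; next ((max(val, a) - (a + val)) == min(c, b)) evaluates to false; next final value 9; after runs acc becomes 9; next (not ((max(((b * 6) + max(b, -4)), a) - (a + ((b * 6) + max(b, -4)))) == min(c, b))) evaluates to true; next a becomes -6; next final value 9; both end at 9.
Sweeping the whole domain (324 inputs) finds no disagreement.
verdict: equivalent


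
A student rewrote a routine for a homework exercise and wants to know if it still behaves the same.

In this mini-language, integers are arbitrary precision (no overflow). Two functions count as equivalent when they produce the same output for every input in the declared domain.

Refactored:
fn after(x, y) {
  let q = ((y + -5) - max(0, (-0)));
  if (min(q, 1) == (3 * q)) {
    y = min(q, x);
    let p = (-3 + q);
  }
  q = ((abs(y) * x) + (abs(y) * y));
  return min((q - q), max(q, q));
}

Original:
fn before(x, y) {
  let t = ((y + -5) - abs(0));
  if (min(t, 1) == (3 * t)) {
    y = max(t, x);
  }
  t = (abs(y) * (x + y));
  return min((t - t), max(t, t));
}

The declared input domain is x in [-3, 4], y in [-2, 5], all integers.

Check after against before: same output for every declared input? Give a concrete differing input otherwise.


These are not equivalent — on x=-3, y=5 the outputs split (0 vs -18).
before: t becomes 0; next (min(t, 1) == (3 * t)) evaluates to true; next y becomes 0; next t becomes 0; next final value 0
after: q becomes 0; next (min(q, 1) == (3 * q)) evaluates to true; next y becomes -3; next p becomes -3; next q becomes -18; next final value -18
verdict: not equivalent; witness: x=-3, y=5


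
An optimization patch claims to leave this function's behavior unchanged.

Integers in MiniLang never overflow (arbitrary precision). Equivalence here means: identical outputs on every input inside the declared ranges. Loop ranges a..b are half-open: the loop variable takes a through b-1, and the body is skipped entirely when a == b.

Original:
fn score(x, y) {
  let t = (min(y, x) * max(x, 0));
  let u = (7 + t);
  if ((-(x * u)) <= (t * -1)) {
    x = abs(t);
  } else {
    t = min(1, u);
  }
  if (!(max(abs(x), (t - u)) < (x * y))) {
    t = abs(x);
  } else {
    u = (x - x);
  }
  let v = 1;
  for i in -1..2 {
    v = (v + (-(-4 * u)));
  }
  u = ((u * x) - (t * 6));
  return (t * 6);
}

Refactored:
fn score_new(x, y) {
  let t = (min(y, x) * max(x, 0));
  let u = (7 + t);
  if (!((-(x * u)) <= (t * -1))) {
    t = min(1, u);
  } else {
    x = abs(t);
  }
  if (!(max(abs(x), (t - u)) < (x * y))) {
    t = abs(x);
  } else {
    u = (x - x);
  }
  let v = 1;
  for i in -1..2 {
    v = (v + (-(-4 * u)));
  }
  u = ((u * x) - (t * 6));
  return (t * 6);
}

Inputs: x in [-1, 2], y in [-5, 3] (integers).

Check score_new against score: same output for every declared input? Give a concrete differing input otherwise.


This is a faithful refactor — boolean connective usage differs, but the computed results match everywhere.
Spot check at x=0, y=2 — score: t=0, then u=7, then ((-(x * u)) <= (t * -1)) is true, then x=0, then (!(max(abs(x), (t - u)) < (x * y))) is true, then t=0, then v=1, then (i=-1), then v=29, then (i=0), then v=57, then (i=1), then v=85, then u=0, then returns 0. score_new: t=0, then u=7, then (!((-(x * u)) <= (t * -1))) is false, then x=0, then (!(max(abs(x), (t - u)) < (x * y))) is true, then t=0, then v=1, then (i=-1), then v=29, then (i=0), then v=57, then (i=1), then v=85, then u=0, then returns 0. Both give 0.
An exhaustive pass over the 36 declared inputs shows identical outputs.
verdict: equivalent


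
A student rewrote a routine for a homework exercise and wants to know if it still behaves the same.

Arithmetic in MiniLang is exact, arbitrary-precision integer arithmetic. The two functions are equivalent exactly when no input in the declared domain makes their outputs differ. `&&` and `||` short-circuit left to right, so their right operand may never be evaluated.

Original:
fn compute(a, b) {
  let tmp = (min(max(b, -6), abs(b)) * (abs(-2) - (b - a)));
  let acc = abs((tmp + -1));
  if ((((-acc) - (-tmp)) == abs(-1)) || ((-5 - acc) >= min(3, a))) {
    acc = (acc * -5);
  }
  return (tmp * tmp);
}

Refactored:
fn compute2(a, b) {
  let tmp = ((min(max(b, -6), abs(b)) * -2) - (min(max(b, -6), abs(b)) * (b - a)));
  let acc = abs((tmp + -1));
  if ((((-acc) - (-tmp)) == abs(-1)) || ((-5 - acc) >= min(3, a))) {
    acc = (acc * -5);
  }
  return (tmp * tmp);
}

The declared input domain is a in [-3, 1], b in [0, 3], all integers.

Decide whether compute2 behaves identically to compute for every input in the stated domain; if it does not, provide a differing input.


Evaluate both at a=-3, b=1.
compute: tmp = -2; acc = 3; ((((-acc) - (-tmp)) == abs(-1)) || ((-5 - acc) >= min(3, a))) -> false; return 4
compute2: tmp = -6; acc = 7; ((((-acc) - (-tmp)) == abs(-1)) || ((-5 - acc) >= min(3, a))) -> false; return 36
4 != 36, so the rewrite changes behavior.
verdict: not equivalent; witness: a=-3, b=1


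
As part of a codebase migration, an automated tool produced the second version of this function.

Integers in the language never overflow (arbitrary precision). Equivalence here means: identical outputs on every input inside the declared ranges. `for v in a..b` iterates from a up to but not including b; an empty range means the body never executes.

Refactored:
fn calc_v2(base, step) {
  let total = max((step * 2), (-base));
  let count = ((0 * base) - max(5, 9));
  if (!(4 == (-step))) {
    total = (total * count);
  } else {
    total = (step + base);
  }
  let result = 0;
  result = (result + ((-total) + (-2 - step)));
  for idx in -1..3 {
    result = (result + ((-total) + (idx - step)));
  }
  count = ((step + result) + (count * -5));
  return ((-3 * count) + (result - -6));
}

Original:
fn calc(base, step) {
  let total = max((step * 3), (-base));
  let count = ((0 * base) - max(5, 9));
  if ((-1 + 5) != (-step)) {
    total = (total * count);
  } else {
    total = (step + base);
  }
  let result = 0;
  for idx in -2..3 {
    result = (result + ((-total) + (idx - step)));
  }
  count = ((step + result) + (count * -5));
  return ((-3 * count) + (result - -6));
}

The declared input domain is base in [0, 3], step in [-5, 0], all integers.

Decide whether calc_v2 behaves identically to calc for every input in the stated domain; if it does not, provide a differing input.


Run the pair on base=3, step=-1.
calc: total becomes -3; next count becomes -9; next ((-1 + 5) != (-step)) evaluates to true; next total becomes 27; next result becomes 0; next at idx=-2:; next result becomes -28; next at idx=-1:; next result becomes -55; next at idx=0:; next result becomes -81; next at idx=1:; next result becomes -106; next at idx=2:; next result becomes -130; next count becomes -86; next final value 134
calc_v2: total becomes -2; next count becomes -9; next (!(4 == (-step))) evaluates to true; next total becomes 18; next result becomes 0; next result becomes -19; next at idx=-1:; next result becomes -37; next at idx=0:; next result becomes -54; next at idx=1:; next result becomes -70; next at idx=2:; next result becomes -85; next count becomes -41; next final value 44
134 against 44: the behavior changed.
verdict: not equivalent; witness: base=3, step=-1


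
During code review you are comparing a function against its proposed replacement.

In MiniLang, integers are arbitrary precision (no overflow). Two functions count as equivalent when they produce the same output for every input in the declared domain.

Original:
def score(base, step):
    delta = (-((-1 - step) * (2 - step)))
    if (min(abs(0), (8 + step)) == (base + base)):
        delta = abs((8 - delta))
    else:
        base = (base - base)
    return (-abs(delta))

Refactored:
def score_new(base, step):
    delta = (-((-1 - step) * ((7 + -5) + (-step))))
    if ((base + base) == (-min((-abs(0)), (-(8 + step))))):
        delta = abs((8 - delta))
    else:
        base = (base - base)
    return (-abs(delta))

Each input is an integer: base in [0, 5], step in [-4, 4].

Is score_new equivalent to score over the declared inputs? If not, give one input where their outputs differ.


At base=0, step=-4: score gives -26, score_new gives -18.
verdict: not equivalent; witness: base=0, step=-4
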